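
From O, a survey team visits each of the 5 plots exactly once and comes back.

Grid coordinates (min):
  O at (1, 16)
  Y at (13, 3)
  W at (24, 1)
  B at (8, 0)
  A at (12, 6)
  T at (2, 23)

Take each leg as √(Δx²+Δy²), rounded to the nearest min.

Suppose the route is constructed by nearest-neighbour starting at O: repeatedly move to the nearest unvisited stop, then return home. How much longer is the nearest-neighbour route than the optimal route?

O: T=7, A=15, B=17, Y=18, W=27 ⇒ T
T: A=20, Y=23, B=24, W=31 ⇒ A
A: Y=3, B=7, W=13 ⇒ Y
Y: B=6, W=11 ⇒ B
B: W=16 ⇒ W
NN route O → T → A → Y → B → W → O costs 79.
Optimal: O → B → Y → W → A → T → O costs 74 (by enumerating all 60 distinct tours).
Excess = 79 − 74 = 5.

The nearest-neighbour route is 5 min longer than optimal.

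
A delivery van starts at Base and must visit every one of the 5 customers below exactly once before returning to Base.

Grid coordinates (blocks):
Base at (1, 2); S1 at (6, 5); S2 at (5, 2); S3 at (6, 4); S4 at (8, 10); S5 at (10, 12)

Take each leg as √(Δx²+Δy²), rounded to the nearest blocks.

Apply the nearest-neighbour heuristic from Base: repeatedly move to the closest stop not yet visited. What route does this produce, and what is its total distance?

28 blocks along Base → S2 → S3 → S1 → S4 → S5 → Base.

At Base the remaining stops are S2 4, S3 5, S1 6, S4 11, S5 13; go to S2.
At S2 the remaining stops are S3 2, S1 3, S4 9, S5 11; go to S3.
At S3 the remaining stops are S1 1, S4 6, S5 9; go to S1.
At S1 the remaining stops are S4 5, S5 8; go to S4.
At S4 the remaining stops are S5 3; go to S5.
Return S5→Base: 13.
Total = 4 + 2 + 1 + 5 + 3 + 13 = 28.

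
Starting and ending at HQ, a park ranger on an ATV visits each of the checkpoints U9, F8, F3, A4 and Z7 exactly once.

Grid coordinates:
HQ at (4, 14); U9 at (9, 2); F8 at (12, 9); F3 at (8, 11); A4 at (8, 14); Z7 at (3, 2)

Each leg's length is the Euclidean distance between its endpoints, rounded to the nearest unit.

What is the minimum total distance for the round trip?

With 5 stops there are 5!/2 = 60 distinct round trips (a route and its reverse cost the same).
HQ → U9 → F8 → F3 → A4 → Z7 → HQ: 13+8+4+3+13+12 = 53
HQ → U9 → F8 → F3 → Z7 → A4 → HQ: 13+8+4+10+13+4 = 52
HQ → U9 → F8 → A4 → F3 → Z7 → HQ: 13+8+6+3+10+12 = 52
HQ → U9 → F8 → A4 → Z7 → F3 → HQ: 13+8+6+13+10+5 = 55
HQ → U9 → F8 → Z7 → F3 → A4 → HQ: 13+8+11+10+3+4 = 49
HQ → U9 → F8 → Z7 → A4 → F3 → HQ: 13+8+11+13+3+5 = 53
HQ → U9 → F3 → F8 → A4 → Z7 → HQ: 13+9+4+6+13+12 = 57
HQ → U9 → F3 → F8 → Z7 → A4 → HQ: 13+9+4+11+13+4 = 54
HQ → U9 → F3 → A4 → F8 → Z7 → HQ: 13+9+3+6+11+12 = 54
HQ → U9 → F3 → A4 → Z7 → F8 → HQ: 13+9+3+13+11+9 = 58
HQ → U9 → F3 → Z7 → F8 → A4 → HQ: 13+9+10+11+6+4 = 53
HQ → U9 → F3 → Z7 → A4 → F8 → HQ: 13+9+10+13+6+9 = 60
HQ → U9 → A4 → F8 → F3 → Z7 → HQ: 13+12+6+4+10+12 = 57
HQ → U9 → A4 → F8 → Z7 → F3 → HQ: 13+12+6+11+10+5 = 57
… (46 more)
HQ → A4 → F3 → F8 → U9 → Z7 → HQ: 4+3+4+8+6+12 = 37  ← best
The minimum is 37.
One optimal route: HQ → A4 → F3 → F8 → U9 → Z7 → HQ (or its reverse).

Shortest round trip = 37.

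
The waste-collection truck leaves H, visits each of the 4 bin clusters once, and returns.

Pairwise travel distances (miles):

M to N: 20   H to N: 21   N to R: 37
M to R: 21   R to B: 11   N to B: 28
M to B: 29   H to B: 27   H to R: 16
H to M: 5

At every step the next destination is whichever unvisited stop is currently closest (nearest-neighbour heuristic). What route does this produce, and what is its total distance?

At H the remaining stops are M 5, R 16, N 21, B 27; go to M.
At M the remaining stops are N 20, R 21, B 29; go to N.
At N the remaining stops are B 28, R 37; go to B.
At B the remaining stops are R 11; go to R.
Return R→H: 16.
Total = 5 + 20 + 28 + 11 + 16 = 80.

Total distance 80 miles via the nearest-neighbour route H → M → N → B → R → H.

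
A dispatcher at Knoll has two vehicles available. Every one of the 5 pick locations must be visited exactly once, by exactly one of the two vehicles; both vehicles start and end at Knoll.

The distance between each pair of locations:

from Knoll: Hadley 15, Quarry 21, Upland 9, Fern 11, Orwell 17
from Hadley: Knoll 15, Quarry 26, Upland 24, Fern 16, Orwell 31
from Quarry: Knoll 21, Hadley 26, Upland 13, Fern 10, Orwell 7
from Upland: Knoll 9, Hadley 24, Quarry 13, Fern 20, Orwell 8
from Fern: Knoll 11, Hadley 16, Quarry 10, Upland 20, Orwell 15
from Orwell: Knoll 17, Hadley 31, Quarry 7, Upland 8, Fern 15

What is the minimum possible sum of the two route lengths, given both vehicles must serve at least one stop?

Try each way of splitting the stops between the two vehicles (each non-empty) and, for each split, find the best tour for each vehicle:
  {Hadley} + {Quarry, Upland, Fern, Orwell}: 30 + 45 = 75
  {Quarry} + {Hadley, Upland, Fern, Orwell}: 42 + 63 = 105
  {Hadley, Quarry} + {Upland, Fern, Orwell}: 62 + 43 = 105
  {Upland} + {Hadley, Quarry, Fern, Orwell}: 18 + 65 = 83
  {Hadley, Upland} + {Quarry, Fern, Orwell}: 48 + 45 = 93
  {Quarry, Upland} + {Hadley, Fern, Orwell}: 43 + 63 = 106
  … (15 splits in total)
Best: vehicle 1 Knoll → Hadley → Knoll = 30; vehicle 2 Knoll → Upland → Orwell → Quarry → Fern → Knoll = 45; combined 75.

Minimum combined distance: 75.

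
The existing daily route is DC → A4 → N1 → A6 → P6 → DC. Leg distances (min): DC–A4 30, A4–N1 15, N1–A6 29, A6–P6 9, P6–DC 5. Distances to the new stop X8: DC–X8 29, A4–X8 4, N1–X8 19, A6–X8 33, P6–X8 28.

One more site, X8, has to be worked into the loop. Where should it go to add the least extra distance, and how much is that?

+3 min — insert X8 between DC and A4.

Insertion cost between consecutive stops i–j is d(i,X8) + d(X8,j) − d(i,j):
  between DC and A4: 29 + 4 − 30 = 3
  between A4 and N1: 4 + 19 − 15 = 8
  between N1 and A6: 19 + 33 − 29 = 23
  between A6 and P6: 33 + 28 − 9 = 52
  between P6 and DC: 28 + 29 − 5 = 52
Cheapest insertion is between DC and A4, adding 3.
New total = 88 + 3 = 91.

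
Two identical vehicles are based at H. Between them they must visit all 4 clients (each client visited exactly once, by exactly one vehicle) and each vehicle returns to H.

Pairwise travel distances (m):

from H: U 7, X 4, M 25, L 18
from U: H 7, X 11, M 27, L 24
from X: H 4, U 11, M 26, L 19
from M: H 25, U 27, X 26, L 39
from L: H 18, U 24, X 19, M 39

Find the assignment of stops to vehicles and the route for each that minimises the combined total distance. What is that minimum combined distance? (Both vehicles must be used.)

Check every non-empty split of the stops between the two vehicles; for each half take its own optimal tour:
  {U} + {X, M, L}: 14 + 87 = 101
  {X} + {U, M, L}: 8 + 91 = 99
  {U, X} + {M, L}: 22 + 82 = 104
  {M} + {U, X, L}: 50 + 54 = 104
  {U, M} + {X, L}: 59 + 41 = 100
  {X, M} + {U, L}: 55 + 49 = 104
  … (7 splits in total)
Best: vehicle 1 H → X → H = 8; vehicle 2 H → U → M → L → H = 91; combined 99.

99 m — the smallest possible combined total.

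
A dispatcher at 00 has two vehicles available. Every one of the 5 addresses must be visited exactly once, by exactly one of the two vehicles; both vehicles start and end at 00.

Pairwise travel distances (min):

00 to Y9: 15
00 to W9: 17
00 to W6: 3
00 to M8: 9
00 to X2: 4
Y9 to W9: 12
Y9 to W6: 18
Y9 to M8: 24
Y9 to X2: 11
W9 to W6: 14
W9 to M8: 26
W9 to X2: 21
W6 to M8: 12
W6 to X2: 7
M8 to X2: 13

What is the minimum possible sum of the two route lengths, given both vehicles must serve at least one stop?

62 min — the smallest possible combined total.

There are 2^4 − 1 = 15 ways to divide the 5 stops into two non-empty groups. For each, the best each vehicle can do is its own shortest tour through its group:
  {Y9} + {W9, W6, M8, X2}: 30 + 60 = 90
  {W9} + {Y9, W6, M8, X2}: 34 + 54 = 88
  {Y9, W9} + {W6, M8, X2}: 44 + 32 = 76
  {W6} + {Y9, W9, M8, X2}: 6 + 62 = 68
  {Y9, W6} + {W9, M8, X2}: 36 + 60 = 96
  {W9, W6} + {Y9, M8, X2}: 34 + 48 = 82
  … (15 splits in total)
  {M8} + {Y9, W9, W6, X2}: 18 + 44 = 62  ← best
Best: vehicle 1 00 → M8 → 00 = 18; vehicle 2 00 → W6 → W9 → Y9 → X2 → 00 = 44; combined 62.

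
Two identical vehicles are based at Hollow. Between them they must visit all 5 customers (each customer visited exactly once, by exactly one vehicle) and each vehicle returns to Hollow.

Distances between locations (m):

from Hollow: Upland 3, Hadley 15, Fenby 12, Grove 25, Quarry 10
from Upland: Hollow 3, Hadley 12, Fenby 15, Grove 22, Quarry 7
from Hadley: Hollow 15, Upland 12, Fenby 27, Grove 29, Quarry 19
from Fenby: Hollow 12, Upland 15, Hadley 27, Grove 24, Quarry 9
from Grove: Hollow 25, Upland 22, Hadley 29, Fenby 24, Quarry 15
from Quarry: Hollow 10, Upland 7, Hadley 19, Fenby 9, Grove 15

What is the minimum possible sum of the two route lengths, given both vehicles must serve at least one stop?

86 m — the smallest possible combined total.

There are 2^4 − 1 = 15 ways to divide the 5 stops into two non-empty groups. For each, the best each vehicle can do is its own shortest tour through its group:
  {Upland} + {Hadley, Fenby, Grove, Quarry}: 6 + 80 = 86
  {Hadley} + {Upland, Fenby, Grove, Quarry}: 30 + 61 = 91
  {Upland, Hadley} + {Fenby, Grove, Quarry}: 30 + 61 = 91
  {Fenby} + {Upland, Hadley, Grove, Quarry}: 24 + 69 = 93
  {Upland, Fenby} + {Hadley, Grove, Quarry}: 30 + 69 = 99
  {Hadley, Fenby} + {Upland, Grove, Quarry}: 54 + 50 = 104
  … (15 splits in total)
Best: vehicle 1 Hollow → Upland → Hollow = 6; vehicle 2 Hollow → Hadley → Grove → Quarry → Fenby → Hollow = 80; combined 86.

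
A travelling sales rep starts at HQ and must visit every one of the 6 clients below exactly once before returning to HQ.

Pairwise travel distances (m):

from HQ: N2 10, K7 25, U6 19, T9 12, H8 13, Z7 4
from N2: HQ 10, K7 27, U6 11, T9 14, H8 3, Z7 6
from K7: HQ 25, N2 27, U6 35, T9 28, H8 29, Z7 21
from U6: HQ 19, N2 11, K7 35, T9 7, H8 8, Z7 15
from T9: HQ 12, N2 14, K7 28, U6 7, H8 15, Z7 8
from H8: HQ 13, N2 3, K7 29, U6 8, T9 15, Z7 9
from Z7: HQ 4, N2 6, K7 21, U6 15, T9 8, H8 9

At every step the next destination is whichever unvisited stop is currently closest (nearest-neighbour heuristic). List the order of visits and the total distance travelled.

At HQ the remaining stops are Z7 4, N2 10, T9 12, H8 13, U6 19, K7 25; go to Z7.
At Z7 the remaining stops are N2 6, T9 8, H8 9, U6 15, K7 21; go to N2.
At N2 the remaining stops are H8 3, U6 11, T9 14, K7 27; go to H8.
At H8 the remaining stops are U6 8, T9 15, K7 29; go to U6.
At U6 the remaining stops are T9 7, K7 35; go to T9.
At T9 the remaining stops are K7 28; go to K7.
Return K7→HQ: 25.
Total = 4 + 6 + 3 + 8 + 7 + 28 + 25 = 81.

Nearest-neighbour total = 81 m; route HQ → Z7 → N2 → H8 → U6 → T9 → K7 → HQ.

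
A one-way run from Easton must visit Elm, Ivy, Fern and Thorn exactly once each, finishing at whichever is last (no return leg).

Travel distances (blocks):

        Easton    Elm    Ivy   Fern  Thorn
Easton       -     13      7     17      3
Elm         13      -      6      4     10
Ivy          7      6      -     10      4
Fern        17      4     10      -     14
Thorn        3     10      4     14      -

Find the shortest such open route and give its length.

Shortest open route: 17 blocks.

There are 4! = 24 possible orderings.
Easton→Elm→Ivy→Fern→Thorn: 13+6+10+14 = 43
Easton→Elm→Ivy→Thorn→Fern: 13+6+4+14 = 37
Easton→Elm→Fern→Ivy→Thorn: 13+4+10+4 = 31
Easton→Elm→Fern→Thorn→Ivy: 13+4+14+4 = 35
Easton→Elm→Thorn→Ivy→Fern: 13+10+4+10 = 37
Easton→Elm→Thorn→Fern→Ivy: 13+10+14+10 = 47
Easton→Ivy→Elm→Fern→Thorn: 7+6+4+14 = 31
Easton→Ivy→Elm→Thorn→Fern: 7+6+10+14 = 37
Easton→Ivy→Fern→Elm→Thorn: 7+10+4+10 = 31
Easton→Ivy→Fern→Thorn→Elm: 7+10+14+10 = 41
Easton→Ivy→Thorn→Elm→Fern: 7+4+10+4 = 25
Easton→Ivy→Thorn→Fern→Elm: 7+4+14+4 = 29
Easton→Fern→Elm→Ivy→Thorn: 17+4+6+4 = 31
Easton→Fern→Elm→Thorn→Ivy: 17+4+10+4 = 35
… (10 more)
Easton→Thorn→Ivy→Elm→Fern: 3+4+6+4 = 17  ← best
The minimum is 17.
One shortest path: Easton → Thorn → Ivy → Elm → Fern.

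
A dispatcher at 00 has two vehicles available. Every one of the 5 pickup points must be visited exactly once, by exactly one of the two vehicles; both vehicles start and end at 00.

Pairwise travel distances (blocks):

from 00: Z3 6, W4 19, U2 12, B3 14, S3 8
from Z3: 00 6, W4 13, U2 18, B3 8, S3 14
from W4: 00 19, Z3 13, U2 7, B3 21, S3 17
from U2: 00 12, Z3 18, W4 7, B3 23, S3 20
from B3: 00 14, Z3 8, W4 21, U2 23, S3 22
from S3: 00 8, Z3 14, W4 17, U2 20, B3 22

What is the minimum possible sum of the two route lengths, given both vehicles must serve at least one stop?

Minimum combined distance: 70 blocks.

Try each way of splitting the stops between the two vehicles (each non-empty) and, for each split, find the best tour for each vehicle:
  {Z3} + {W4, U2, B3, S3}: 12 + 69 = 81
  {W4} + {Z3, U2, B3, S3}: 38 + 65 = 103
  {Z3, W4} + {U2, B3, S3}: 38 + 65 = 103
  {U2} + {Z3, W4, B3, S3}: 24 + 60 = 84
  {Z3, U2} + {W4, B3, S3}: 36 + 60 = 96
  {W4, U2} + {Z3, B3, S3}: 38 + 44 = 82
  … (15 splits in total)
  {Z3, W4, U2, B3} + {S3}: 54 + 16 = 70  ← best
Best: vehicle 1 00 → Z3 → B3 → W4 → U2 → 00 = 54; vehicle 2 00 → S3 → 00 = 16; combined 70.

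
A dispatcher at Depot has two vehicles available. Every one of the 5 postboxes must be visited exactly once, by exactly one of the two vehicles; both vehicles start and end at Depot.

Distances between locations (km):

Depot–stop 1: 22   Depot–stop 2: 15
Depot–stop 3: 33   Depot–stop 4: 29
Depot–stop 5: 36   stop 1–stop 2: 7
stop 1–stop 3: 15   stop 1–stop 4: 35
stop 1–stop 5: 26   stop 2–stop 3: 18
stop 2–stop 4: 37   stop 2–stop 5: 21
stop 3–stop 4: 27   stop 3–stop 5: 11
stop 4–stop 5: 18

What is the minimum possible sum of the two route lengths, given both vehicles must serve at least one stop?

Check every non-empty split of the stops between the two vehicles; for each half take its own optimal tour:
  {stop 1} + {stop 2, stop 3, stop 4, stop 5}: 44 + 91 = 135
  {stop 2} + {stop 1, stop 3, stop 4, stop 5}: 30 + 95 = 125
  {stop 1, stop 2} + {stop 3, stop 4, stop 5}: 44 + 91 = 135
  {stop 3} + {stop 1, stop 2, stop 4, stop 5}: 66 + 95 = 161
  {stop 1, stop 3} + {stop 2, stop 4, stop 5}: 70 + 83 = 153
  {stop 2, stop 3} + {stop 1, stop 4, stop 5}: 66 + 95 = 161
  … (15 splits in total)
Best: vehicle 1 Depot → stop 2 → Depot = 30; vehicle 2 Depot → stop 1 → stop 3 → stop 5 → stop 4 → Depot = 95; combined 125.

Minimum combined distance: 125 km.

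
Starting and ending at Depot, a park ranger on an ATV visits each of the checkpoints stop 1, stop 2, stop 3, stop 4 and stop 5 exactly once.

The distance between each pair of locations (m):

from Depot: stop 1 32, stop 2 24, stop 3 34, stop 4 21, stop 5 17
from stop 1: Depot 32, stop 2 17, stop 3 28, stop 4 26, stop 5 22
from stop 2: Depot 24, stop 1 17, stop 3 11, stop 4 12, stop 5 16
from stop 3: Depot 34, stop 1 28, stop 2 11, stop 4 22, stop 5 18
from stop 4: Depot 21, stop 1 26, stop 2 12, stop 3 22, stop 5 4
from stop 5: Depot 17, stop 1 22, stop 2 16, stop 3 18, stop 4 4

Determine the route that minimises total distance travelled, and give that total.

Depot → stop 1 → stop 2 → stop 3 → stop 4 → stop 5 → Depot: 32+17+11+22+4+17 = 103
Depot → stop 1 → stop 2 → stop 3 → stop 5 → stop 4 → Depot: 32+17+11+18+4+21 = 103
Depot → stop 1 → stop 2 → stop 4 → stop 3 → stop 5 → Depot: 32+17+12+22+18+17 = 118
Depot → stop 1 → stop 2 → stop 4 → stop 5 → stop 3 → Depot: 32+17+12+4+18+34 = 117
Depot → stop 1 → stop 2 → stop 5 → stop 3 → stop 4 → Depot: 32+17+16+18+22+21 = 126
Depot → stop 1 → stop 2 → stop 5 → stop 4 → stop 3 → Depot: 32+17+16+4+22+34 = 125
Depot → stop 1 → stop 3 → stop 2 → stop 4 → stop 5 → Depot: 32+28+11+12+4+17 = 104
Depot → stop 1 → stop 3 → stop 2 → stop 5 → stop 4 → Depot: 32+28+11+16+4+21 = 112
Depot → stop 1 → stop 3 → stop 4 → stop 2 → stop 5 → Depot: 32+28+22+12+16+17 = 127
Depot → stop 1 → stop 3 → stop 4 → stop 5 → stop 2 → Depot: 32+28+22+4+16+24 = 126
Depot → stop 1 → stop 3 → stop 5 → stop 2 → stop 4 → Depot: 32+28+18+16+12+21 = 127
Depot → stop 1 → stop 3 → stop 5 → stop 4 → stop 2 → Depot: 32+28+18+4+12+24 = 118
Depot → stop 1 → stop 4 → stop 2 → stop 3 → stop 5 → Depot: 32+26+12+11+18+17 = 116
Depot → stop 1 → stop 4 → stop 2 → stop 5 → stop 3 → Depot: 32+26+12+16+18+34 = 138
… (46 more)
The minimum is 103.
One optimal route: Depot → stop 1 → stop 2 → stop 3 → stop 4 → stop 5 → Depot (or its reverse).

103 m — the shortest possible round trip.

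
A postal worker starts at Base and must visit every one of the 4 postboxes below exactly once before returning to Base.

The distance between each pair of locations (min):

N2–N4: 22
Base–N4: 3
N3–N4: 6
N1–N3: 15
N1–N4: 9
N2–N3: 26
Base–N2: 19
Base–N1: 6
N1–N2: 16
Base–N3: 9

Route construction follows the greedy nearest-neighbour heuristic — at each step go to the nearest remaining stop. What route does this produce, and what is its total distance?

Base → [N4:3 / N1:6 / N3:9 / N2:19] → N4 (3)
N4 → [N3:6 / N1:9 / N2:22] → N3 (6)
N3 → [N1:15 / N2:26] → N1 (15)
N1 → [N2:16] → N2 (16)
Return N2→Base: 19.
Total = 3 + 6 + 15 + 16 + 19 = 59.

Total distance 59 min via the nearest-neighbour route Base → N4 → N3 → N1 → N2 → Base.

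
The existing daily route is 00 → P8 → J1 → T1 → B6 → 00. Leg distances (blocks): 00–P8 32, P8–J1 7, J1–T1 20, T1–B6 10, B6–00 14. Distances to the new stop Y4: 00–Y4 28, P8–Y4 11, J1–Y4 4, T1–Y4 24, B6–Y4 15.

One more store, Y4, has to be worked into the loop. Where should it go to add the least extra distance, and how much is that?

Insertion cost between consecutive stops i–j is d(i,Y4) + d(Y4,j) − d(i,j):
  between 00 and P8: 28 + 11 − 32 = 7
  between P8 and J1: 11 + 4 − 7 = 8
  between J1 and T1: 4 + 24 − 20 = 8
  between T1 and B6: 24 + 15 − 10 = 29
  between B6 and 00: 15 + 28 − 14 = 29
Cheapest insertion is between 00 and P8, adding 7.
New total = 83 + 7 = 90.

+7 blocks — insert Y4 between 00 and P8.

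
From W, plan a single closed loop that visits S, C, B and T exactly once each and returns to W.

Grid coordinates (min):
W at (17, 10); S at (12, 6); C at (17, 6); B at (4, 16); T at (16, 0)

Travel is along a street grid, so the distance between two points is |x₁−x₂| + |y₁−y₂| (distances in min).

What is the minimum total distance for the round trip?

58 min — the shortest possible round trip.

W→S→C→B→T→W: 9+5+23+28+11 = 76
W→S→C→T→B→W: 9+5+7+28+19 = 68
W→S→B→C→T→W: 9+18+23+7+11 = 68
W→S→B→T→C→W: 9+18+28+7+4 = 66
W→S→T→C→B→W: 9+10+7+23+19 = 68
W→S→T→B→C→W: 9+10+28+23+4 = 74
W→C→S→B→T→W: 4+5+18+28+11 = 66
W→C→S→T→B→W: 4+5+10+28+19 = 66
W→C→B→S→T→W: 4+23+18+10+11 = 66
W→C→T→S→B→W: 4+7+10+18+19 = 58
W→B→S→C→T→W: 19+18+5+7+11 = 60
W→B→C→S→T→W: 19+23+5+10+11 = 68
The minimum is 58.
One optimal route: W → C → T → S → B → W (or its reverse).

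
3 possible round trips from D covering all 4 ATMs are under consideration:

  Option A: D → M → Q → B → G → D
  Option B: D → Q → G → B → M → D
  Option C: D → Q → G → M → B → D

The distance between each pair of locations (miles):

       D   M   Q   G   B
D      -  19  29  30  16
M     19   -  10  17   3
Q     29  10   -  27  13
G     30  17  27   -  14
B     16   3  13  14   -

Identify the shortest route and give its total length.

Shortest is Option A, total 86 miles.

Option A: 19 + 10 + 13 + 14 + 30 = 86
Option B: 29 + 27 + 14 + 3 + 19 = 92
Option C: 29 + 27 + 17 + 3 + 16 = 92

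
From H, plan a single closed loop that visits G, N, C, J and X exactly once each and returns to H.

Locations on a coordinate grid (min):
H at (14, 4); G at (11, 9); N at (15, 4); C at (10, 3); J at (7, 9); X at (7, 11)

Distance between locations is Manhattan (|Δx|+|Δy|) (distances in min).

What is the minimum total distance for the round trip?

There are 60 distinct closed tours to check (reversals are equivalent).
H-G-N-C-J-X-H: 8+9+6+9+2+14 = 48
H-G-N-C-X-J-H: 8+9+6+11+2+12 = 48
H-G-N-J-C-X-H: 8+9+13+9+11+14 = 64
H-G-N-J-X-C-H: 8+9+13+2+11+5 = 48
H-G-N-X-C-J-H: 8+9+15+11+9+12 = 64
H-G-N-X-J-C-H: 8+9+15+2+9+5 = 48
H-G-C-N-J-X-H: 8+7+6+13+2+14 = 50
H-G-C-N-X-J-H: 8+7+6+15+2+12 = 50
H-G-C-J-N-X-H: 8+7+9+13+15+14 = 66
H-G-C-J-X-N-H: 8+7+9+2+15+1 = 42
H-G-C-X-N-J-H: 8+7+11+15+13+12 = 66
H-G-C-X-J-N-H: 8+7+11+2+13+1 = 42
H-G-J-N-C-X-H: 8+4+13+6+11+14 = 56
H-G-J-N-X-C-H: 8+4+13+15+11+5 = 56
… (46 more)
H-G-J-X-C-N-H: 8+4+2+11+6+1 = 32  ← best
The minimum is 32.
One optimal route: H → G → J → X → C → N → H (or its reverse).

Minimum total distance: 32 min.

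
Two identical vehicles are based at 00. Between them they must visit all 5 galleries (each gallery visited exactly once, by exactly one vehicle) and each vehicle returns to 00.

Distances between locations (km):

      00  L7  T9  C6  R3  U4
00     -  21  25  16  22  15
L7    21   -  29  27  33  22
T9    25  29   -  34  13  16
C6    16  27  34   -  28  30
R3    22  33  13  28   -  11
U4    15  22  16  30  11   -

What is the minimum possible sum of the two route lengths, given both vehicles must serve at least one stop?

Minimum combined distance: 121 km.

Check every non-empty split of the stops between the two vehicles; for each half take its own optimal tour:
  {L7} + {T9, C6, R3, U4}: 42 + 88 = 130
  {T9} + {L7, C6, R3, U4}: 50 + 98 = 148
  {L7, T9} + {C6, R3, U4}: 75 + 70 = 145
  {C6} + {L7, T9, R3, U4}: 32 + 89 = 121
  {L7, C6} + {T9, R3, U4}: 64 + 64 = 128
  {T9, C6} + {L7, R3, U4}: 75 + 76 = 151
  … (15 splits in total)
Best: vehicle 1 00 → C6 → 00 = 32; vehicle 2 00 → L7 → T9 → R3 → U4 → 00 = 89; combined 121.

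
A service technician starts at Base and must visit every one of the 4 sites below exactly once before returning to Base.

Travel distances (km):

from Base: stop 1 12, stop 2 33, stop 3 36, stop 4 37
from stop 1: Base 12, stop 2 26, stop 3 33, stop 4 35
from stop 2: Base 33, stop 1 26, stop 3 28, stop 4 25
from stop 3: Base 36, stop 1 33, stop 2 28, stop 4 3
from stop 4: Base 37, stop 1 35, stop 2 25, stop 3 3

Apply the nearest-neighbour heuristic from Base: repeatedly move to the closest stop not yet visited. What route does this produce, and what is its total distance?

At Base the remaining stops are stop 1 12, stop 2 33, stop 3 36, stop 4 37; go to stop 1.
At stop 1 the remaining stops are stop 2 26, stop 3 33, stop 4 35; go to stop 2.
At stop 2 the remaining stops are stop 4 25, stop 3 28; go to stop 4.
At stop 4 the remaining stops are stop 3 3; go to stop 3.
Return stop 3→Base: 36.
Total = 12 + 26 + 25 + 3 + 36 = 102.

Total distance 102 km via the nearest-neighbour route Base → stop 1 → stop 2 → stop 4 → stop 3 → Base.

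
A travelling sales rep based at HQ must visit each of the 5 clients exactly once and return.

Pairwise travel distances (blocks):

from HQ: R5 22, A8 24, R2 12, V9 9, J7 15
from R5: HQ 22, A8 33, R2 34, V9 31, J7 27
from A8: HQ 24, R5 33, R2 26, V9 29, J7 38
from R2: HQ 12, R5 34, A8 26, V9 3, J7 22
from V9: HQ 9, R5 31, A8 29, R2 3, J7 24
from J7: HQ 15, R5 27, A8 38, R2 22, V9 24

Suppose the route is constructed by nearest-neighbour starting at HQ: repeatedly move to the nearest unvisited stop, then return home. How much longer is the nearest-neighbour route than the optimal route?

HQ: V9=9, R2=12, J7=15, R5=22, A8=24 ⇒ V9
V9: R2=3, J7=24, A8=29, R5=31 ⇒ R2
R2: J7=22, A8=26, R5=34 ⇒ J7
J7: R5=27, A8=38 ⇒ R5
R5: A8=33 ⇒ A8
NN route HQ → V9 → R2 → J7 → R5 → A8 → HQ costs 118.
Optimal: HQ → V9 → R2 → A8 → R5 → J7 → HQ costs 113 (by enumerating all 60 distinct tours).
Excess = 118 − 113 = 5.

5 blocks longer than the optimal tour.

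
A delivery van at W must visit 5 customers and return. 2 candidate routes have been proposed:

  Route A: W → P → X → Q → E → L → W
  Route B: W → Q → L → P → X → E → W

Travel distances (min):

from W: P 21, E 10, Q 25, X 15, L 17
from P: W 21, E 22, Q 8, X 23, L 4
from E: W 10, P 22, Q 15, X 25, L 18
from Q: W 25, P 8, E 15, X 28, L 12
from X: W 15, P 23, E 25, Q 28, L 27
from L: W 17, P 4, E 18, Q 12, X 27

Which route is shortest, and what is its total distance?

Route A: 21 + 23 + 28 + 15 + 18 + 17 = 122
Route B: 25 + 12 + 4 + 23 + 25 + 10 = 99

99 min — Route B is the shortest.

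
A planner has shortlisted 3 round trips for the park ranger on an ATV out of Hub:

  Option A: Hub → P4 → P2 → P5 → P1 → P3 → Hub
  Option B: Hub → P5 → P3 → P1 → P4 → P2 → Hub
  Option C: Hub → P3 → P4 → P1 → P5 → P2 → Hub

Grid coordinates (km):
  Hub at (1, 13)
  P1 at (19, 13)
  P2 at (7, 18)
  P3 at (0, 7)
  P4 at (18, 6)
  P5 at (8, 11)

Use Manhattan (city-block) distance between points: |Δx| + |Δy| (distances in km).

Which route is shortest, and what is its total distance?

Option A: 24 + 23 + 8 + 13 + 25 + 7 = 100
Option B: 9 + 12 + 25 + 8 + 23 + 11 = 88
Option C: 7 + 19 + 8 + 13 + 8 + 11 = 66

66 km — Option C is the shortest.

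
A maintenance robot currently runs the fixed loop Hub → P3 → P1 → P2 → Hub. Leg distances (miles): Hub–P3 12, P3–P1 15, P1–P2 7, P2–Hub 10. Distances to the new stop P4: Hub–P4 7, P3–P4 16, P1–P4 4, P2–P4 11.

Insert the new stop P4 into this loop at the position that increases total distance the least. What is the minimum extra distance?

Adding 5 miles by placing P4 on the P3–P1 leg.

Insertion cost between consecutive stops i–j is d(i,P4) + d(P4,j) − d(i,j):
  between Hub and P3: 7 + 16 − 12 = 11
  between P3 and P1: 16 + 4 − 15 = 5
  between P1 and P2: 4 + 11 − 7 = 8
  between P2 and Hub: 11 + 7 − 10 = 8
Cheapest insertion is between P3 and P1, adding 5.
New total = 44 + 5 = 49.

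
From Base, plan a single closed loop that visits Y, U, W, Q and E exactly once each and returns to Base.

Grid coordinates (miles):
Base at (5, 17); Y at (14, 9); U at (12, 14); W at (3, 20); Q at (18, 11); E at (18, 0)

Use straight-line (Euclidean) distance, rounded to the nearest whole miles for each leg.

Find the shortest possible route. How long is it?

With 5 stops there are 5!/2 = 60 distinct round trips (a route and its reverse cost the same).
Base - Y - U - W - Q - E - Base: 12+5+11+17+11+21 = 77
Base - Y - U - W - E - Q - Base: 12+5+11+25+11+14 = 78
Base - Y - U - Q - W - E - Base: 12+5+7+17+25+21 = 87
Base - Y - U - Q - E - W - Base: 12+5+7+11+25+4 = 64
Base - Y - U - E - W - Q - Base: 12+5+15+25+17+14 = 88
Base - Y - U - E - Q - W - Base: 12+5+15+11+17+4 = 64
Base - Y - W - U - Q - E - Base: 12+16+11+7+11+21 = 78
Base - Y - W - U - E - Q - Base: 12+16+11+15+11+14 = 79
Base - Y - W - Q - U - E - Base: 12+16+17+7+15+21 = 88
Base - Y - W - Q - E - U - Base: 12+16+17+11+15+8 = 79
Base - Y - W - E - U - Q - Base: 12+16+25+15+7+14 = 89
Base - Y - W - E - Q - U - Base: 12+16+25+11+7+8 = 79
Base - Y - Q - U - W - E - Base: 12+4+7+11+25+21 = 80
Base - Y - Q - U - E - W - Base: 12+4+7+15+25+4 = 67
… (46 more)
Base - Y - E - Q - U - W - Base: 12+10+11+7+11+4 = 55  ← best
The minimum is 55.
One optimal route: Base → Y → E → Q → U → W → Base (or its reverse).

55 miles — the shortest possible round trip.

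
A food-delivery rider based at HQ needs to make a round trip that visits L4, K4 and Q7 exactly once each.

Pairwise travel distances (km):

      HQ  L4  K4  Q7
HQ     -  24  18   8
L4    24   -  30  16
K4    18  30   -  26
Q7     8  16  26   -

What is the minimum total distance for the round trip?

With 3 stops there are 3!/2 = 3 distinct round trips (a route and its reverse cost the same).
HQ - L4 - K4 - Q7 - HQ: 24+30+26+8 = 88
HQ - L4 - Q7 - K4 - HQ: 24+16+26+18 = 84
HQ - K4 - L4 - Q7 - HQ: 18+30+16+8 = 72
The minimum is 72.
One optimal route: HQ → K4 → L4 → Q7 → HQ (or its reverse).

72 km — the shortest possible round trip.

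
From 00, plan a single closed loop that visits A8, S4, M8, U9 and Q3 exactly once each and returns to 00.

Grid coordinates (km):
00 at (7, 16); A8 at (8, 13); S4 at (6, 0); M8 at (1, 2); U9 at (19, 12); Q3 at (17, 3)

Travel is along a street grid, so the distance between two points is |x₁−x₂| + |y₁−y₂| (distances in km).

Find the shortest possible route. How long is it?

Shortest round trip = 68 km.

00 - A8 - S4 - M8 - U9 - Q3 - 00: 4+15+7+28+11+23 = 88
00 - A8 - S4 - M8 - Q3 - U9 - 00: 4+15+7+17+11+16 = 70
00 - A8 - S4 - U9 - M8 - Q3 - 00: 4+15+25+28+17+23 = 112
00 - A8 - S4 - U9 - Q3 - M8 - 00: 4+15+25+11+17+20 = 92
00 - A8 - S4 - Q3 - M8 - U9 - 00: 4+15+14+17+28+16 = 94
00 - A8 - S4 - Q3 - U9 - M8 - 00: 4+15+14+11+28+20 = 92
00 - A8 - M8 - S4 - U9 - Q3 - 00: 4+18+7+25+11+23 = 88
00 - A8 - M8 - S4 - Q3 - U9 - 00: 4+18+7+14+11+16 = 70
00 - A8 - M8 - U9 - S4 - Q3 - 00: 4+18+28+25+14+23 = 112
00 - A8 - M8 - U9 - Q3 - S4 - 00: 4+18+28+11+14+17 = 92
00 - A8 - M8 - Q3 - S4 - U9 - 00: 4+18+17+14+25+16 = 94
00 - A8 - M8 - Q3 - U9 - S4 - 00: 4+18+17+11+25+17 = 92
00 - A8 - U9 - S4 - M8 - Q3 - 00: 4+12+25+7+17+23 = 88
00 - A8 - U9 - S4 - Q3 - M8 - 00: 4+12+25+14+17+20 = 92
… (46 more)
00 - A8 - U9 - Q3 - S4 - M8 - 00: 4+12+11+14+7+20 = 68  ← best
The minimum is 68.
One optimal route: 00 → A8 → U9 → Q3 → S4 → M8 → 00 (or its reverse).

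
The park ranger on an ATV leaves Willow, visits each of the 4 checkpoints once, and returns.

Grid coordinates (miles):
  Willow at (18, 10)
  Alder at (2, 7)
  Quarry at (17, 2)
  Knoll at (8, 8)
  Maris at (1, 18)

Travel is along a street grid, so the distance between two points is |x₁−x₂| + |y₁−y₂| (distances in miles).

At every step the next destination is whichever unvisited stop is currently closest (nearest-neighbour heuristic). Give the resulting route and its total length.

From Willow: distances to unvisited — Quarry=9, Knoll=12, Alder=19, Maris=25. Nearest is Quarry (9).
From Quarry: distances to unvisited — Knoll=15, Alder=20, Maris=32. Nearest is Knoll (15).
From Knoll: distances to unvisited — Alder=7, Maris=17. Nearest is Alder (7).
From Alder: distances to unvisited — Maris=12. Nearest is Maris (12).
Return Maris→Willow: 25.
Total = 9 + 15 + 7 + 12 + 25 = 68.

Nearest-neighbour total = 68 miles; route Willow → Quarry → Knoll → Alder → Maris → Willow.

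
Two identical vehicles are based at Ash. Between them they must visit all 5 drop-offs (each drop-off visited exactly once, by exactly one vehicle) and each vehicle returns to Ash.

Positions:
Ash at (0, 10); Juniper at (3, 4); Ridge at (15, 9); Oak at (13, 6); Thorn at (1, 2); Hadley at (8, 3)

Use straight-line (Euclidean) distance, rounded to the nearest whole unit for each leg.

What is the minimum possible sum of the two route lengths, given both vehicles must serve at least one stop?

Minimum combined distance: 53.

There are 2^4 − 1 = 15 ways to divide the 5 stops into two non-empty groups. For each, the best each vehicle can do is its own shortest tour through its group:
  {Juniper} + {Ridge, Oak, Thorn, Hadley}: 14 + 40 = 54
  {Ridge} + {Juniper, Oak, Thorn, Hadley}: 30 + 36 = 66
  {Juniper, Ridge} + {Oak, Thorn, Hadley}: 35 + 35 = 70
  {Oak} + {Juniper, Ridge, Thorn, Hadley}: 28 + 40 = 68
  {Juniper, Oak} + {Ridge, Thorn, Hadley}: 31 + 39 = 70
  {Ridge, Oak} + {Juniper, Thorn, Hadley}: 33 + 27 = 60
  … (15 splits in total)
  {Thorn} + {Juniper, Ridge, Oak, Hadley}: 16 + 37 = 53  ← best
Best: vehicle 1 Ash → Thorn → Ash = 16; vehicle 2 Ash → Juniper → Hadley → Oak → Ridge → Ash = 37; combined 53.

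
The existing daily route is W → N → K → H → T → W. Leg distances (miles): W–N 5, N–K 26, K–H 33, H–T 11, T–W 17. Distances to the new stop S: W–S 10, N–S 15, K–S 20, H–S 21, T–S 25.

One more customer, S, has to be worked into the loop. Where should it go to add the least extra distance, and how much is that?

Adding 8 miles by placing S on the K–H leg.

Insertion cost between consecutive stops i–j is d(i,S) + d(S,j) − d(i,j):
  between W and N: 10 + 15 − 5 = 20
  between N and K: 15 + 20 − 26 = 9
  between K and H: 20 + 21 − 33 = 8
  between H and T: 21 + 25 − 11 = 35
  between T and W: 25 + 10 − 17 = 18
Cheapest insertion is between K and H, adding 8.
New total = 92 + 8 = 100.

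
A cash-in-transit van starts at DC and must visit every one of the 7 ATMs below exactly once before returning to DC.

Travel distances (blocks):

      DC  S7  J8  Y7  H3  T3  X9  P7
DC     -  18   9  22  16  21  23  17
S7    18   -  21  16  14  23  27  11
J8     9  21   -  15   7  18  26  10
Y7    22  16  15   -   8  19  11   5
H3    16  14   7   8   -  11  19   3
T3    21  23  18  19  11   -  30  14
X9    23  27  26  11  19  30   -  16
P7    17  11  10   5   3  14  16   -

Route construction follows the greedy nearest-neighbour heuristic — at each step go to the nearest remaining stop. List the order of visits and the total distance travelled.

DC → [J8:9 / H3:16 / P7:17 / S7:18 / T3:21 / Y7:22 / X9:23] → J8 (9)
J8 → [H3:7 / P7:10 / Y7:15 / T3:18 / S7:21 / X9:26] → H3 (7)
H3 → [P7:3 / Y7:8 / T3:11 / S7:14 / X9:19] → P7 (3)
P7 → [Y7:5 / S7:11 / T3:14 / X9:16] → Y7 (5)
Y7 → [X9:11 / S7:16 / T3:19] → X9 (11)
X9 → [S7:27 / T3:30] → S7 (27)
S7 → [T3:23] → T3 (23)
Return T3→DC: 21.
Total = 9 + 7 + 3 + 5 + 11 + 27 + 23 + 21 = 106.

Nearest-neighbour total = 106 blocks; route DC → J8 → H3 → P7 → Y7 → X9 → S7 → T3 → DC.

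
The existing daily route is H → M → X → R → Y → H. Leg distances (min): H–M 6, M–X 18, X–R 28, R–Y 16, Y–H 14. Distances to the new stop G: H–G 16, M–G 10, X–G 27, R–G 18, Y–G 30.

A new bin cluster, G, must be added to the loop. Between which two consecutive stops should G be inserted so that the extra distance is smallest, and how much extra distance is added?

Minimum extra distance: 17 min, inserting G between X and R.

Insertion cost between consecutive stops i–j is d(i,G) + d(G,j) − d(i,j):
  between H and M: 16 + 10 − 6 = 20
  between M and X: 10 + 27 − 18 = 19
  between X and R: 27 + 18 − 28 = 17
  between R and Y: 18 + 30 − 16 = 32
  between Y and H: 30 + 16 − 14 = 32
Cheapest insertion is between X and R, adding 17.
New total = 82 + 17 = 99.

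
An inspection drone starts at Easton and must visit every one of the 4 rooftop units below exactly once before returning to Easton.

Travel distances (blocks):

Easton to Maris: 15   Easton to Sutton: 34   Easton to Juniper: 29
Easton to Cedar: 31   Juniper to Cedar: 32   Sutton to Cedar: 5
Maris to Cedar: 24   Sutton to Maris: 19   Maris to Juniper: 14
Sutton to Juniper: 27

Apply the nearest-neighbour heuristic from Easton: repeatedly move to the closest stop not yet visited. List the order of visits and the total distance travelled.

From Easton: distances to unvisited — Maris=15, Juniper=29, Cedar=31, Sutton=34. Nearest is Maris (15).
From Maris: distances to unvisited — Juniper=14, Sutton=19, Cedar=24. Nearest is Juniper (14).
From Juniper: distances to unvisited — Sutton=27, Cedar=32. Nearest is Sutton (27).
From Sutton: distances to unvisited — Cedar=5. Nearest is Cedar (5).
Return Cedar→Easton: 31.
Total = 15 + 14 + 27 + 5 + 31 = 92.

Total distance 92 blocks via the nearest-neighbour route Easton → Maris → Juniper → Sutton → Cedar → Easton.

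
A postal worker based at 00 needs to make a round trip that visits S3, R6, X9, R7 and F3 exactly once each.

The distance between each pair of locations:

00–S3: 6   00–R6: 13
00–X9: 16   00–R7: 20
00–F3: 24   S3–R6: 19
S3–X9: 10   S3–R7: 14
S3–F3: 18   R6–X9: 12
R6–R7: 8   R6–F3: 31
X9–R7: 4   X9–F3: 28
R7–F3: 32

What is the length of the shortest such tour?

With 5 stops there are 5!/2 = 60 distinct round trips (a route and its reverse cost the same).
00→S3→R6→X9→R7→F3→00: 6+19+12+4+32+24 = 97
00→S3→R6→X9→F3→R7→00: 6+19+12+28+32+20 = 117
00→S3→R6→R7→X9→F3→00: 6+19+8+4+28+24 = 89
00→S3→R6→R7→F3→X9→00: 6+19+8+32+28+16 = 109
00→S3→R6→F3→X9→R7→00: 6+19+31+28+4+20 = 108
00→S3→R6→F3→R7→X9→00: 6+19+31+32+4+16 = 108
00→S3→X9→R6→R7→F3→00: 6+10+12+8+32+24 = 92
00→S3→X9→R6→F3→R7→00: 6+10+12+31+32+20 = 111
00→S3→X9→R7→R6→F3→00: 6+10+4+8+31+24 = 83
00→S3→X9→R7→F3→R6→00: 6+10+4+32+31+13 = 96
00→S3→X9→F3→R6→R7→00: 6+10+28+31+8+20 = 103
00→S3→X9→F3→R7→R6→00: 6+10+28+32+8+13 = 97
00→S3→R7→R6→X9→F3→00: 6+14+8+12+28+24 = 92
00→S3→R7→R6→F3→X9→00: 6+14+8+31+28+16 = 103
… (46 more)
00→S3→F3→X9→R7→R6→00: 6+18+28+4+8+13 = 77  ← best
The minimum is 77.
One optimal route: 00 → S3 → F3 → X9 → R7 → R6 → 00 (or its reverse).

77 — the shortest possible round trip.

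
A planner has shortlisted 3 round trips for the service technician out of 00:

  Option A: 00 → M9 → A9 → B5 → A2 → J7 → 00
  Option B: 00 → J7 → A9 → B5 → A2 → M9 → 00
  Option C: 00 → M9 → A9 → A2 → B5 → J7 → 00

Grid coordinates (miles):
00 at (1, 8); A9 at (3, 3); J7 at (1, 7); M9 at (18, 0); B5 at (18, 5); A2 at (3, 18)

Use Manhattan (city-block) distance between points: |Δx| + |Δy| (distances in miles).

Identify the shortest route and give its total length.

Option A: 25 + 18 + 17 + 28 + 13 + 1 = 102
Option B: 1 + 6 + 17 + 28 + 33 + 25 = 110
Option C: 25 + 18 + 15 + 28 + 19 + 1 = 106

Shortest is Option A, total 102 miles.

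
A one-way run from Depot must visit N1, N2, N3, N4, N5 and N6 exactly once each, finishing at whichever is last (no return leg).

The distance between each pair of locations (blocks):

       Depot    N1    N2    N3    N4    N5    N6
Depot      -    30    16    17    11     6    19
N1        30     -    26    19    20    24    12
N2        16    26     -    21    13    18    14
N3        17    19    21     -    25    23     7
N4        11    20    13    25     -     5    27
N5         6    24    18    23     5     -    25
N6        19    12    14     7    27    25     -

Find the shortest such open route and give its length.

64 blocks — the minimum one-way total.

There are 6! = 720 possible orderings.
Depot→N1→N2→N3→N4→N5→N6: 30+26+21+25+5+25 = 132
Depot→N1→N2→N3→N4→N6→N5: 30+26+21+25+27+25 = 154
Depot→N1→N2→N3→N5→N4→N6: 30+26+21+23+5+27 = 132
Depot→N1→N2→N3→N5→N6→N4: 30+26+21+23+25+27 = 152
Depot→N1→N2→N3→N6→N4→N5: 30+26+21+7+27+5 = 116
Depot→N1→N2→N3→N6→N5→N4: 30+26+21+7+25+5 = 114
Depot→N1→N2→N4→N3→N5→N6: 30+26+13+25+23+25 = 142
Depot→N1→N2→N4→N3→N6→N5: 30+26+13+25+7+25 = 126
… (712 more)
Depot→N5→N4→N2→N3→N6→N1: 6+5+13+21+7+12 = 64  ← best
The minimum is 64.
One shortest path: Depot → N5 → N4 → N2 → N3 → N6 → N1.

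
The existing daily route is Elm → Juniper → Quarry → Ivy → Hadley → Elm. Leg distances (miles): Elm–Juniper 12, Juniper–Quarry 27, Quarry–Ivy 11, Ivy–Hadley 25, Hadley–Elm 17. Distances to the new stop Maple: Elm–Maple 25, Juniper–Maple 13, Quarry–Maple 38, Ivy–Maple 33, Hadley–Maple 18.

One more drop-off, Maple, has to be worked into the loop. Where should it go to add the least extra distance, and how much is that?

Insertion cost between consecutive stops i–j is d(i,Maple) + d(Maple,j) − d(i,j):
  between Elm and Juniper: 25 + 13 − 12 = 26
  between Juniper and Quarry: 13 + 38 − 27 = 24
  between Quarry and Ivy: 38 + 33 − 11 = 60
  between Ivy and Hadley: 33 + 18 − 25 = 26
  between Hadley and Elm: 18 + 25 − 17 = 26
Cheapest insertion is between Juniper and Quarry, adding 24.
New total = 92 + 24 = 116.

Adding 24 miles by placing Maple on the Juniper–Quarry leg.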